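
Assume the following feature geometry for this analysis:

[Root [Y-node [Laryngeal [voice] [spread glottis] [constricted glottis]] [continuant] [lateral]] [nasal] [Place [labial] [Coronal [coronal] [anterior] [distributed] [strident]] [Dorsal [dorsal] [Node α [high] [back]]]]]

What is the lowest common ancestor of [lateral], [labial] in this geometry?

[lateral]: Root > Y-node > [lateral].
[labial]: Root > Place > [labial].
The listed terminals split across distinct daughters of Root, so Root itself is the smallest node containing them all.

Root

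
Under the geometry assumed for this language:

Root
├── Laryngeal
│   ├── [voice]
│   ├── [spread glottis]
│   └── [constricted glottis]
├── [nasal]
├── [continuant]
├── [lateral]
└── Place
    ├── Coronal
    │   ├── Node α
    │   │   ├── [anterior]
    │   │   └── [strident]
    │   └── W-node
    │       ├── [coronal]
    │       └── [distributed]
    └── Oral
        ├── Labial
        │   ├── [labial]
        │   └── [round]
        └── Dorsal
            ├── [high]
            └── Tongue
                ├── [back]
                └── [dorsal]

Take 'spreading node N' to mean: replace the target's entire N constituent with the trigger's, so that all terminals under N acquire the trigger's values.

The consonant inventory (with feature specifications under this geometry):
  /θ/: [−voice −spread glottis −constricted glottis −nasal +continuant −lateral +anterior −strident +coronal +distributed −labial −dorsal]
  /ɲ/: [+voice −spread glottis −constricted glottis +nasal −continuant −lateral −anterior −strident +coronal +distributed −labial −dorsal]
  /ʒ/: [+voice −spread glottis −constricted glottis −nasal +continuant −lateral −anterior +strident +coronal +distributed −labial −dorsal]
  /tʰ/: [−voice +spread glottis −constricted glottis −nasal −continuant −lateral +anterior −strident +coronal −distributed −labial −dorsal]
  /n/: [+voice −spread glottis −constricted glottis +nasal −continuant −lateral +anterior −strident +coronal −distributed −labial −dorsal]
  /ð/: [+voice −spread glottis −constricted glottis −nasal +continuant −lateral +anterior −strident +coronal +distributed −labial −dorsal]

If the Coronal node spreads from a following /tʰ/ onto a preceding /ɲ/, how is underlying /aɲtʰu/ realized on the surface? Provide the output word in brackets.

The Coronal node dominates the terminals [anterior], [strident], [coronal], [distributed].
After delinking /ɲ/'s Coronal and linking /tʰ/'s, the affected terminals become [+anterior], [−strident], [+coronal], [−distributed]; [voice], [spread glottis], [constricted glottis], … (outside Coronal) are retained from /ɲ/.
This feature bundle is that of [n], so /aɲtʰu/ surfaces as [antʰu].

[antʰu]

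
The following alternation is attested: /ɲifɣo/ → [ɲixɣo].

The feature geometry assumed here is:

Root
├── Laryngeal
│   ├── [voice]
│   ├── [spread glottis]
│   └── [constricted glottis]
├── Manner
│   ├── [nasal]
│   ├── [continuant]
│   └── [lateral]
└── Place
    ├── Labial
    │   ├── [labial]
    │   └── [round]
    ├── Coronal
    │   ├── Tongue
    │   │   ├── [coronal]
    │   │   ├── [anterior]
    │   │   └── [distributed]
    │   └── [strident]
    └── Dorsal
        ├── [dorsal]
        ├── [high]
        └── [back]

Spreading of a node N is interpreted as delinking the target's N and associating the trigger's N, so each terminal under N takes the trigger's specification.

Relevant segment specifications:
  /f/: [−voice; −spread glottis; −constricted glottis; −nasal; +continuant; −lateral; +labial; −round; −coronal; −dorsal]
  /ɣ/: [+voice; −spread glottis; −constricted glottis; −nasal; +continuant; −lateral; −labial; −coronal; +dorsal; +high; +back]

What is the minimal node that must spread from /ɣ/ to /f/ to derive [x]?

Comparing /f/ with its surface form [x], the features that change are [labial], [round], [dorsal], [high], [back].
In this geometry the lowest node dominating all of them is Place: every daughter of Place dominates only a proper subset, so no lower node suffices.
If Place spreads, every terminal under it takes /ɣ/'s value, producing [x] as observed.
Had Root spread, [voice] would have taken /ɣ/'s value; it stays as in /f/, confirming the spreading constituent is exactly Place.

Place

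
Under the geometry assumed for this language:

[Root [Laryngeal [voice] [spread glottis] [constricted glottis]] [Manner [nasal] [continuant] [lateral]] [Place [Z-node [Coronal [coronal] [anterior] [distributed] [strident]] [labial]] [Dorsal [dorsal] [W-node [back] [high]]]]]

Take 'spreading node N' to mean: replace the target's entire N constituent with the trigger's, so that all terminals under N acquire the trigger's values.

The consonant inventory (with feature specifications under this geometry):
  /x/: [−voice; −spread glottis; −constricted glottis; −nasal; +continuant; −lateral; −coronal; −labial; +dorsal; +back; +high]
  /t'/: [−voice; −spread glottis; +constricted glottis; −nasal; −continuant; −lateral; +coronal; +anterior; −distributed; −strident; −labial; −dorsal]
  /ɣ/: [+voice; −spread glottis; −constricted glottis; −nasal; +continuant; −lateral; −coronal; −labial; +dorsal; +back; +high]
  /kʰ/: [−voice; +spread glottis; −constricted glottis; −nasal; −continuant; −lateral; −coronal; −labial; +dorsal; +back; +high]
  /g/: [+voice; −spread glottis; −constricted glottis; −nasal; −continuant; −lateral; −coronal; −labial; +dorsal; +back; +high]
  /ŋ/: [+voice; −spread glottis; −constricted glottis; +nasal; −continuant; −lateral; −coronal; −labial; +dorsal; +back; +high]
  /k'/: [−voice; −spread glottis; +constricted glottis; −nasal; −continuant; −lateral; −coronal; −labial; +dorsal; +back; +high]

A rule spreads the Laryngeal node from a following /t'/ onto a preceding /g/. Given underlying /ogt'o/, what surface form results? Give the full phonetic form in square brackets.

Laryngeal immediately or transitively dominates [voice], [spread glottis], [constricted glottis].
After delinking /g/'s Laryngeal and linking /t'/'s, the affected terminals become [−voice], [−spread glottis], [+constricted glottis]; [nasal], [continuant], [lateral], … (outside Laryngeal) are retained from /g/.
This feature bundle is that of [k'], so /ogt'o/ surfaces as [ok't'o].

[ok't'o]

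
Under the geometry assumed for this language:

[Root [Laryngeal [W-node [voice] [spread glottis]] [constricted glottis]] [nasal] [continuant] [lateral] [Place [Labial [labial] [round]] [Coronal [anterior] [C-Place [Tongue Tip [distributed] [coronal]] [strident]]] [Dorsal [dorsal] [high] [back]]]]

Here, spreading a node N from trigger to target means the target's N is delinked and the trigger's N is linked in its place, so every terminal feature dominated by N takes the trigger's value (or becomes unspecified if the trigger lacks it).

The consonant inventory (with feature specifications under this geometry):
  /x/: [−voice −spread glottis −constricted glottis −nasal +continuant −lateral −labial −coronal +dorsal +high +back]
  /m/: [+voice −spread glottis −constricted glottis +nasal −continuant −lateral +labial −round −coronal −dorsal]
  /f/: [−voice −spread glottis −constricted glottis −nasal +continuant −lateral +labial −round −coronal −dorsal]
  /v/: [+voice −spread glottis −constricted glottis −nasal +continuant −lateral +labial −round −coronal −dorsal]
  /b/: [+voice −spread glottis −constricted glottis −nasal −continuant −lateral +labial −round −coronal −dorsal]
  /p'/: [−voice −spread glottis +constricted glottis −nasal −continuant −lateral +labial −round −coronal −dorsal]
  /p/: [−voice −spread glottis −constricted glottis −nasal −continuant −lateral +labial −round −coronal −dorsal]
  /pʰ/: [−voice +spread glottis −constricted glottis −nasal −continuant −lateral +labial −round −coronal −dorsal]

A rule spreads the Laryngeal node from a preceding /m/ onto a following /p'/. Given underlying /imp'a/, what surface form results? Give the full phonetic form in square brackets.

Laryngeal immediately or transitively dominates [voice], [spread glottis], [constricted glottis].
After delinking /p'/'s Laryngeal and linking /m/'s, the affected terminals become [+voice], [−spread glottis], [−constricted glottis]; [nasal], [continuant], [lateral], … (outside Laryngeal) are retained from /p'/.
Among the inventory, only /b/ has exactly this specification, giving the surface form [imba].

[imba]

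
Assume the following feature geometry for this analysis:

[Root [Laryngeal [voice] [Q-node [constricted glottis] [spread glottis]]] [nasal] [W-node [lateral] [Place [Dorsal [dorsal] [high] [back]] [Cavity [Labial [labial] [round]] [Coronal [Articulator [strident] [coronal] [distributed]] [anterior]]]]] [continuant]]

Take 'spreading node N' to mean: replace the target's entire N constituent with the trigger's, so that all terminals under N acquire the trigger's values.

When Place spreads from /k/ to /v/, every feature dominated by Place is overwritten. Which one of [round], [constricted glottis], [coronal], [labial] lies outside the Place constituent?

Place dominates exactly [dorsal], [high], [back], [labial], [round], [strident], [coronal], [distributed], [anterior].
[round], [labial], [coronal] all lie under Place, so they are overwritten when Place spreads.
[constricted glottis] is not within the Place subtree (it hangs from Q-node), so /v/'s [constricted glottis] value survives.

[constricted glottis]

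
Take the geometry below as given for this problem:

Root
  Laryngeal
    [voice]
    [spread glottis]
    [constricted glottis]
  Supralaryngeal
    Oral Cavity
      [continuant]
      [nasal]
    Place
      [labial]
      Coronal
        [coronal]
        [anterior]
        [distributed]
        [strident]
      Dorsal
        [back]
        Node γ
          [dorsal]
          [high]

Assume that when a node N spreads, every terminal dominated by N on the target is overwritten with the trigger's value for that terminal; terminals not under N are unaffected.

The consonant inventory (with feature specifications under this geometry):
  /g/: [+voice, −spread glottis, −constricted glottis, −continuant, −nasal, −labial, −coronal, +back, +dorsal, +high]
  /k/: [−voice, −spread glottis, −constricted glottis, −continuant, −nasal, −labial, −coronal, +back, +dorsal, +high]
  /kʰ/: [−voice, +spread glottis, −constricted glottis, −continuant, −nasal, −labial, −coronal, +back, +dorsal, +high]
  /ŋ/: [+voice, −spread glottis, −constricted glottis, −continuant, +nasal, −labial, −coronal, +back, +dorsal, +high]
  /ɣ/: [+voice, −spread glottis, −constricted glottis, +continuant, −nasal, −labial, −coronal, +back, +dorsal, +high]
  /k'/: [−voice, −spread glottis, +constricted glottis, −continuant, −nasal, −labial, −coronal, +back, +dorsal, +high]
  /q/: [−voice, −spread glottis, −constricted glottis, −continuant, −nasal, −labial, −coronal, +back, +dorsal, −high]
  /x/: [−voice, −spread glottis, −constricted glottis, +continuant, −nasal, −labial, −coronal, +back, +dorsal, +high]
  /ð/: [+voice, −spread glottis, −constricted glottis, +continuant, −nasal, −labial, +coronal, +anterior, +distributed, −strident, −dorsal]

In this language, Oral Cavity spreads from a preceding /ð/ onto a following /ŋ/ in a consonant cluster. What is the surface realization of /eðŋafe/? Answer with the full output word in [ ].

Terminals under Oral Cavity in this geometry: [continuant], [nasal].
The target acquires /ð/'s values for everything under Oral Cavity — [+continuant], [−nasal] — while keeping its own [voice], [spread glottis], [constricted glottis], ….
The resulting bundle matches /ɣ/ in the inventory; substituting it for /ŋ/ gives [eðɣafe].

[eðɣafe]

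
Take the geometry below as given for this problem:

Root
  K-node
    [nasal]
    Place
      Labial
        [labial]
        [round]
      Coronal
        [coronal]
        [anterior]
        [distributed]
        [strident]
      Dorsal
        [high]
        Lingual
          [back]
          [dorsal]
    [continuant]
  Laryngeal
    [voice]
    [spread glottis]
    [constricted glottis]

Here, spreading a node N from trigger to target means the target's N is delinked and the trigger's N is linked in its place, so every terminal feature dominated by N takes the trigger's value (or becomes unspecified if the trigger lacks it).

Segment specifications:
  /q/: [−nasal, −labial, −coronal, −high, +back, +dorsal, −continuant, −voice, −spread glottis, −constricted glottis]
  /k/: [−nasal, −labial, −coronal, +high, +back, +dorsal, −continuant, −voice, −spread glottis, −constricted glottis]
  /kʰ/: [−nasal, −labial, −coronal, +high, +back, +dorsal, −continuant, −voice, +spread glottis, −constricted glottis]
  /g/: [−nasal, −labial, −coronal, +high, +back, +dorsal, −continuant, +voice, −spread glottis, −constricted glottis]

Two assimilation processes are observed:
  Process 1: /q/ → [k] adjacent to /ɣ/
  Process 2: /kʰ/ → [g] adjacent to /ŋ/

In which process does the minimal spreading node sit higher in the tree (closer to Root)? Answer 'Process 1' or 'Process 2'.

Process 2

Process 1 alters [high]; the lowest dominating node is [high] (depth 4 from Root).
Process 2 alters [voice], [spread glottis]; the lowest common ancestor is Laryngeal (depth 1 from Root).
Laryngeal (depth 1) sits above [high] (depth 4), making Process 2 the one with the higher spreading node.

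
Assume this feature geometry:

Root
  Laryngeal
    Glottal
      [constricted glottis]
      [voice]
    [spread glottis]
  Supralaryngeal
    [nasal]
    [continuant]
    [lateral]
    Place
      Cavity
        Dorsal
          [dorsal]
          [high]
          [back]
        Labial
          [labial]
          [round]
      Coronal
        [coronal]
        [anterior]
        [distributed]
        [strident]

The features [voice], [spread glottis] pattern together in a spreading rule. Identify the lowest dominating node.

[voice] lies under Glottal (below Laryngeal).
[spread glottis] lies under Laryngeal (below Laryngeal).
These paths first converge at Laryngeal; no daughter of Laryngeal dominates all 2 features, so Laryngeal is the minimal constituent.

Laryngeal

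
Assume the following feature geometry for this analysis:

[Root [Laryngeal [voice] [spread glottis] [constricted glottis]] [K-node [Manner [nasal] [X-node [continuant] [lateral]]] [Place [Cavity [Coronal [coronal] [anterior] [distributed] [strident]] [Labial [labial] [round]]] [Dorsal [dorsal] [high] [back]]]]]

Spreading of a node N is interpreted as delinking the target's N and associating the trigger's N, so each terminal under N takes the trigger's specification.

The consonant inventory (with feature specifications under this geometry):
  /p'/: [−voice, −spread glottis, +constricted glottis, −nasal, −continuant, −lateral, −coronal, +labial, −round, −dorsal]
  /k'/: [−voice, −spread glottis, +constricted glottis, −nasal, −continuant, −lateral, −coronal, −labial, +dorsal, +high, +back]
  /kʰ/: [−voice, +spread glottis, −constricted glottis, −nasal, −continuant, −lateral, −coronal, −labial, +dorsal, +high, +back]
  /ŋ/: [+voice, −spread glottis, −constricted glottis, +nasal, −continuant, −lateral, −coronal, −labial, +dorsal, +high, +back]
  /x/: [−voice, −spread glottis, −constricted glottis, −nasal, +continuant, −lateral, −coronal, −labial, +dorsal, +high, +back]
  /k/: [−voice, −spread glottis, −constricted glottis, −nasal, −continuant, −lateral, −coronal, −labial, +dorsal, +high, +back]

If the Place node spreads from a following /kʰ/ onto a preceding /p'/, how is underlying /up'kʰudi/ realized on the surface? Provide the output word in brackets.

Terminals under Place in this geometry: [coronal], [anterior], [distributed], [strident], [labial], [round], [dorsal], [high], [back].
Spreading Place from /kʰ/ onto /p'/ replaces those values with /kʰ/'s: [−coronal], [−labial], [+dorsal], [+high], [+back]. Features outside Place ([voice], [spread glottis], [constricted glottis], …) stay as in /p'/.
The resulting bundle matches /k'/ in the inventory; substituting it for /p'/ gives [uk'kʰudi].

[uk'kʰudi]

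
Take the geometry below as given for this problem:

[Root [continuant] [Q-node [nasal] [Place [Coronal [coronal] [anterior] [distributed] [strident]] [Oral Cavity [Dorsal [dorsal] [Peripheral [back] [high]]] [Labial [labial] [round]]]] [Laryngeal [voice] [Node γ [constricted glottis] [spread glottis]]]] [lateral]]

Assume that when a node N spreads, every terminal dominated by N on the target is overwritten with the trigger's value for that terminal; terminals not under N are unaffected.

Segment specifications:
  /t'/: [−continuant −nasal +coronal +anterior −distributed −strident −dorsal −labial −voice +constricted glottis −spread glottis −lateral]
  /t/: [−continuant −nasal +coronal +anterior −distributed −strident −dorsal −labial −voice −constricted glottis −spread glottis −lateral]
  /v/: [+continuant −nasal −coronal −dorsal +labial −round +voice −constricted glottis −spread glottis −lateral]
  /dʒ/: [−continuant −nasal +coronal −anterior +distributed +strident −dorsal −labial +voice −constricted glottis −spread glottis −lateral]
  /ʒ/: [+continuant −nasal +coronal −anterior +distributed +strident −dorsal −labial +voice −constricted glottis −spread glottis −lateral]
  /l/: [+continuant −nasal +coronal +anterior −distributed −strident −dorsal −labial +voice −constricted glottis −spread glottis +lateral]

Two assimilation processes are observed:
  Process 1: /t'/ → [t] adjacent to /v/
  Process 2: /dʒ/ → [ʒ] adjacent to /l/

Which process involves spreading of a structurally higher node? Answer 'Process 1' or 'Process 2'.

Process 2

In Process 1, [constricted glottis] changes, so the minimal spreading node is [constricted glottis] at depth 4.
Process 2: the feature that changes is [continuant]; the minimal node is [continuant] (depth 1).
[continuant] is closer to Root than [constricted glottis], so Process 2 spreads the higher node.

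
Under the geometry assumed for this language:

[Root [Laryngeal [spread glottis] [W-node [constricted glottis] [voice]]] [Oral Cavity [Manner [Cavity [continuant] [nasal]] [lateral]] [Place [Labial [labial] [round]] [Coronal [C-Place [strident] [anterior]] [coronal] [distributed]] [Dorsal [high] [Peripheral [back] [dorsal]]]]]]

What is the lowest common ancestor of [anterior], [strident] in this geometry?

C-Place

[anterior] lies under C-Place (below Oral Cavity).
[strident]: Root / Oral Cavity / Place / Coronal / C-Place / [strident].
The lowest node appearing on every path is C-Place; each proper daughter of C-Place fails to dominate at least one of the listed features.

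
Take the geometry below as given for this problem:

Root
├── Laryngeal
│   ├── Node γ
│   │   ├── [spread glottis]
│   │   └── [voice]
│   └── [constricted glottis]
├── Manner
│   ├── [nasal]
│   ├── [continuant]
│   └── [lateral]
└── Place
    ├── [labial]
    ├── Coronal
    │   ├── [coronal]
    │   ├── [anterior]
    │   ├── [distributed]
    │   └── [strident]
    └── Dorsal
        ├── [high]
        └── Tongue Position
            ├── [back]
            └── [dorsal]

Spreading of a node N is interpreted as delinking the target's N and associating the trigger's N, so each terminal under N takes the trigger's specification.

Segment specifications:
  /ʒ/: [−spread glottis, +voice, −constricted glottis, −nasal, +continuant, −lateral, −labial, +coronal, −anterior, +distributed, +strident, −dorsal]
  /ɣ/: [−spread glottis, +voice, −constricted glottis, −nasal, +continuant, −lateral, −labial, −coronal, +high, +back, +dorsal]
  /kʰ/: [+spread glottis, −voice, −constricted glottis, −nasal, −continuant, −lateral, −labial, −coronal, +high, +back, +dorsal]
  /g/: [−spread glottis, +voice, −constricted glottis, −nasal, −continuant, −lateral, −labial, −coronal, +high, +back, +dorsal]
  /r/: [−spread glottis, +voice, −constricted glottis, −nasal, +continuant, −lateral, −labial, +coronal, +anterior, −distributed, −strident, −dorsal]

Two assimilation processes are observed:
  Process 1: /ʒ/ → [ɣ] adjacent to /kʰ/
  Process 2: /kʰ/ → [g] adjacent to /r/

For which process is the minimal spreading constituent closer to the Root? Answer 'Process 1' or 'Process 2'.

Process 1: the features that change are [coronal], [anterior], [distributed], [strident], [dorsal], [high], [back]; the minimal node is Place (depth 1).
Process 2 alters [voice], [spread glottis]; the lowest common ancestor is Node γ (depth 2 from Root).
Place (depth 1) sits above Node γ (depth 2), making Process 1 the one with the higher spreading node.

Process 1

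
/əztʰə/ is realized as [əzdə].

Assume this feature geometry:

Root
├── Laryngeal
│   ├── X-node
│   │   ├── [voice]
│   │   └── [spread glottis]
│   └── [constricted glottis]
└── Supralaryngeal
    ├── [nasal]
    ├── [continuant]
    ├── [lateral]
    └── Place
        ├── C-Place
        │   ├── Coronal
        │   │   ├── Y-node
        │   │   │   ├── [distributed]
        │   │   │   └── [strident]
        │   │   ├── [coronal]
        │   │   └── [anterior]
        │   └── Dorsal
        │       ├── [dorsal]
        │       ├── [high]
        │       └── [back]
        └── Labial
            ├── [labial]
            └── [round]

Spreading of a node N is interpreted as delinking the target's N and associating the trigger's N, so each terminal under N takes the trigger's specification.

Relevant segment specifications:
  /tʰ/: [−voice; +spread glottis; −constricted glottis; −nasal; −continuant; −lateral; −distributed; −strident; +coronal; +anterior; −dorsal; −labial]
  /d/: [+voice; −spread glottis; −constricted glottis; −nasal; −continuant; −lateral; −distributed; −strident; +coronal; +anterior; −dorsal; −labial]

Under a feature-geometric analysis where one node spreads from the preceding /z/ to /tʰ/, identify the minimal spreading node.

The alternation /tʰ/ → [d] changes [voice], [spread glottis] and nothing else.
The smallest constituent containing every changed terminal is X-node — each of its daughters lacks at least one of the affected features.
If X-node spreads, every terminal under it takes /z/'s value, producing [d] as observed.
[strident], [continuant] stay as in /tʰ/ although /z/ differs there, so no node dominating them spread; among the remaining candidates X-node is the lowest that derives the output.

X-node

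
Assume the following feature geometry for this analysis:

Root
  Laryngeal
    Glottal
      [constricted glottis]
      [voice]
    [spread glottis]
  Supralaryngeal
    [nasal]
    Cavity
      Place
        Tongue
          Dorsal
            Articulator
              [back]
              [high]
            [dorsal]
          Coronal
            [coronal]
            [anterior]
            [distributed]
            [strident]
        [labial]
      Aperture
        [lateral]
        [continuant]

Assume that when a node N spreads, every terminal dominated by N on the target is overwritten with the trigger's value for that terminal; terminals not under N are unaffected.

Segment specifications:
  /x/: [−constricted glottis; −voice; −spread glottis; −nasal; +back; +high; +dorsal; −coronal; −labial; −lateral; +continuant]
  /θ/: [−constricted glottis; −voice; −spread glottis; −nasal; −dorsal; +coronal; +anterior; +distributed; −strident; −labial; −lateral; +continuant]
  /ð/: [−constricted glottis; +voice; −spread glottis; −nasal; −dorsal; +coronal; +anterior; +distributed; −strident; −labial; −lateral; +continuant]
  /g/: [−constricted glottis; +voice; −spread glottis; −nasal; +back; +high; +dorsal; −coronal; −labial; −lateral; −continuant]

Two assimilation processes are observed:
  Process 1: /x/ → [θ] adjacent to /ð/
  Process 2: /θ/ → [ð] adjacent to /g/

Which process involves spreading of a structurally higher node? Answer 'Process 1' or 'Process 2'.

Process 1: the features that change are [coronal], [anterior], [distributed], [strident], [dorsal], [high], [back]; the minimal node is Tongue (depth 4).
In Process 2, [voice] changes, so the minimal spreading node is [voice] at depth 3.
[voice] is closer to Root than Tongue, so Process 2 spreads the higher node.

Process 2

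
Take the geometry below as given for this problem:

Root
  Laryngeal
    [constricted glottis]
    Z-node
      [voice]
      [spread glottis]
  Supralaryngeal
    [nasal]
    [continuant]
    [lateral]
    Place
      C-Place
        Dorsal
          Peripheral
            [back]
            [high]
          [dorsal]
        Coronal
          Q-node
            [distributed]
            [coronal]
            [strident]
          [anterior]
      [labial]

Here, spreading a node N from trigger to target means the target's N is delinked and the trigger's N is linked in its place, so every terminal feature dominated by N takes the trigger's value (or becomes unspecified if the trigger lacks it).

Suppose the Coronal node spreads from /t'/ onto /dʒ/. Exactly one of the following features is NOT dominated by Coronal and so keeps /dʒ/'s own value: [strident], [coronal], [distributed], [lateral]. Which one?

[lateral]

The terminals dominated by Coronal are [distributed], [coronal], [strident], [anterior].
[strident], [coronal], [distributed] all lie under Coronal, so they are overwritten when Coronal spreads.
[lateral] attaches under Supralaryngeal, not under Coronal, so /dʒ/ retains its own value for [lateral].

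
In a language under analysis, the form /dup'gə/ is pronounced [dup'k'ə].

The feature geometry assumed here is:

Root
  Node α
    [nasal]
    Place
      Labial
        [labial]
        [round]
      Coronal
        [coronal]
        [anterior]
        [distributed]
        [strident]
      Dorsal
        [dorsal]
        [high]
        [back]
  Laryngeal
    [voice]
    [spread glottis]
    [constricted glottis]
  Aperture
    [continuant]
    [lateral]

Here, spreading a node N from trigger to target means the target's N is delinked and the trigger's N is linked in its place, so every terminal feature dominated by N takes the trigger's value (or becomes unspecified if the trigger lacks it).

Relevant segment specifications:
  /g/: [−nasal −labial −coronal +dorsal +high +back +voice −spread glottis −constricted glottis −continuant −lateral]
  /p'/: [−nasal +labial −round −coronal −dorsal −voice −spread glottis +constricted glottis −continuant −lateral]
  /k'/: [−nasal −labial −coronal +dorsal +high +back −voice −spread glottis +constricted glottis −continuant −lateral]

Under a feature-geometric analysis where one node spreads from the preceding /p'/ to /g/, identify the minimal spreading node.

The alternation /g/ → [k'] changes [voice], [constricted glottis] and nothing else.
In this geometry the lowest node dominating all of them is Laryngeal: every daughter of Laryngeal dominates only a proper subset, so no lower node suffices.
Spreading Laryngeal from /p'/ overwrites each of those terminals with /p'/'s values, yielding exactly [k'].
Since [dorsal], [labial] are preserved even though /p'/ disagrees there, no node above Laryngeal spread.

Laryngeal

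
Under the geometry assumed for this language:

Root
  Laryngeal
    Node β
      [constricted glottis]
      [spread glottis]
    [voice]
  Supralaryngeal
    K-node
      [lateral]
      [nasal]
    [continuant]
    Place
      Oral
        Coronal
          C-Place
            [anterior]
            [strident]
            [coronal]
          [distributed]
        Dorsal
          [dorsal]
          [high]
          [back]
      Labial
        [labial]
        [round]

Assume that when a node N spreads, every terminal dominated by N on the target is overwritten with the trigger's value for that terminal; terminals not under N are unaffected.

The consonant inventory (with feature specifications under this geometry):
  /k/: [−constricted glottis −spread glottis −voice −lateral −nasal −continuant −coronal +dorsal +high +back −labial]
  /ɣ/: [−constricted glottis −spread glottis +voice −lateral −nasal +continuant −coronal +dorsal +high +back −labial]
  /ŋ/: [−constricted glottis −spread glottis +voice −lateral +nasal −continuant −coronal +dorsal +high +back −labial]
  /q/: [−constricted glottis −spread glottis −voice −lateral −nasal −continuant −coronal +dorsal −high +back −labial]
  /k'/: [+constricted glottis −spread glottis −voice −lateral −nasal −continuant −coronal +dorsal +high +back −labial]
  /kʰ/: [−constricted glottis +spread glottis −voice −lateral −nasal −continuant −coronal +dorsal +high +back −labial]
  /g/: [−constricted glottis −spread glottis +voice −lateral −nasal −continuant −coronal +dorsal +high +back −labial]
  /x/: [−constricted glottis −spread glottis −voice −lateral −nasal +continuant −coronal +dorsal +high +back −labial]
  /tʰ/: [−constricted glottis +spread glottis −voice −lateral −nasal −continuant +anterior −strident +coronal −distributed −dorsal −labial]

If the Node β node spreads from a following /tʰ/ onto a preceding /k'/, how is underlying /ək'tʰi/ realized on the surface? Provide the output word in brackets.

The Node β node dominates the terminals [constricted glottis], [spread glottis].
After delinking /k'/'s Node β and linking /tʰ/'s, the affected terminals become [−constricted glottis], [+spread glottis]; [voice], [lateral], [nasal], … (outside Node β) are retained from /k'/.
The resulting bundle matches /kʰ/ in the inventory; substituting it for /k'/ gives [əkʰtʰi].

[əkʰtʰi]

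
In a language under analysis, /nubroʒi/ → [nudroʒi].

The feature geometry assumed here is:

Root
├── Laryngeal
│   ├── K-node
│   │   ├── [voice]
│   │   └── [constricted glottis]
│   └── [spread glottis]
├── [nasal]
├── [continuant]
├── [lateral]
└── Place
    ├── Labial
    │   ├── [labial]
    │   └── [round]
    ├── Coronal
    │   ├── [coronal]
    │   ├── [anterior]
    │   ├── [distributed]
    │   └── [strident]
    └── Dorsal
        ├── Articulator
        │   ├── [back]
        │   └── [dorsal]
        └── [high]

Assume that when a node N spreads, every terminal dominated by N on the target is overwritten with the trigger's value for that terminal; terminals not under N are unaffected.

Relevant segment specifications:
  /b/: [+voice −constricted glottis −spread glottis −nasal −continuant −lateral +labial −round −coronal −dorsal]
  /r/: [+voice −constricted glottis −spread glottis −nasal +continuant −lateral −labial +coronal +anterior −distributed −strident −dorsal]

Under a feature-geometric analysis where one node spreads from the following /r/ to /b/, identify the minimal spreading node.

The alternation /b/ → [d] changes [labial], [round], [coronal], [anterior], [distributed], [strident] and nothing else.
Tracing each changed feature up the tree, the paths first meet at Place; any lower node misses at least one of them.
Delinking /b/'s Place and associating /r/'s Place gives precisely the feature bundle of [d].
Had Root spread, [continuant] would have taken /r/'s value; it stays as in /b/, confirming the spreading constituent is exactly Place.

Place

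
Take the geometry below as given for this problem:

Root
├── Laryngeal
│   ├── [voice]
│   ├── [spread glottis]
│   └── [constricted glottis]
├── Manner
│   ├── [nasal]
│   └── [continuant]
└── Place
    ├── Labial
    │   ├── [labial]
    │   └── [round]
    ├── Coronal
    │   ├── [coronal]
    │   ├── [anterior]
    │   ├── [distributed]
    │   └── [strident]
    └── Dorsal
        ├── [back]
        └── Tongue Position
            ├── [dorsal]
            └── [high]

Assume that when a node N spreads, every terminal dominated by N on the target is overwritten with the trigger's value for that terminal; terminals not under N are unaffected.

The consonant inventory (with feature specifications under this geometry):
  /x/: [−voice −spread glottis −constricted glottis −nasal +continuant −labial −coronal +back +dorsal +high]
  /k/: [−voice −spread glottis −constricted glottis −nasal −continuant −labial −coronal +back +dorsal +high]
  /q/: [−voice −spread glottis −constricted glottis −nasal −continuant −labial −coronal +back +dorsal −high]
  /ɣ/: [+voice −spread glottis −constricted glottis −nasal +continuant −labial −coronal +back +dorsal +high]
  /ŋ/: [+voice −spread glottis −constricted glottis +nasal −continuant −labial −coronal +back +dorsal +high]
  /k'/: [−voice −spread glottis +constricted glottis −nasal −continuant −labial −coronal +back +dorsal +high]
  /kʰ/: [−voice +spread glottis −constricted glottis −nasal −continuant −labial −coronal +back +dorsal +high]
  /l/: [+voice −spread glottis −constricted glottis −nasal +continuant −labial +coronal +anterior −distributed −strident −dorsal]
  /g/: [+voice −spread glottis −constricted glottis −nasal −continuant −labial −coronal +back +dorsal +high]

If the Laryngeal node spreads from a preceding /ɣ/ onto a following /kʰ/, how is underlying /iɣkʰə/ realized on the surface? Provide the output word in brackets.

Laryngeal immediately or transitively dominates [voice], [spread glottis], [constricted glottis].
Spreading Laryngeal from /ɣ/ onto /kʰ/ replaces those values with /ɣ/'s: [+voice], [−spread glottis], [−constricted glottis]. Features outside Laryngeal ([nasal], [continuant], [labial], …) stay as in /kʰ/.
This feature bundle is that of [g], so /iɣkʰə/ surfaces as [iɣgə].

[iɣgə]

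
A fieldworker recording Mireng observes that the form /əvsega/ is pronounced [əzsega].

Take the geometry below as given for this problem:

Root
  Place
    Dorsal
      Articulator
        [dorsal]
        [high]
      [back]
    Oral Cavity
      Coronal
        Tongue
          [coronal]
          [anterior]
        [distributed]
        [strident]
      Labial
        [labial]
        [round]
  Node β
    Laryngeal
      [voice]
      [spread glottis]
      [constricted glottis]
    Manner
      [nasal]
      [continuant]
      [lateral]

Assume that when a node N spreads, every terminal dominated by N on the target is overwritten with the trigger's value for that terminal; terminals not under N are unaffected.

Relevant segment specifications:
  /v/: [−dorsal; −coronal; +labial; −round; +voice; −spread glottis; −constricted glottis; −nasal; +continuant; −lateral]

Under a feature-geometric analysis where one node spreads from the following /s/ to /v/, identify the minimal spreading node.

Oral Cavity

Comparing /v/ with its surface form [z], the features that change are [labial], [round], [coronal], [anterior], [distributed], [strident].
In this geometry the lowest node dominating all of them is Oral Cavity: every daughter of Oral Cavity dominates only a proper subset, so no lower node suffices.
Spreading Oral Cavity from /s/ overwrites each of those terminals with /s/'s values, yielding exactly [z].
[voice] stays as in /v/ although /s/ differs there, so no node dominating it spread; among the remaining candidates Oral Cavity is the lowest that derives the output.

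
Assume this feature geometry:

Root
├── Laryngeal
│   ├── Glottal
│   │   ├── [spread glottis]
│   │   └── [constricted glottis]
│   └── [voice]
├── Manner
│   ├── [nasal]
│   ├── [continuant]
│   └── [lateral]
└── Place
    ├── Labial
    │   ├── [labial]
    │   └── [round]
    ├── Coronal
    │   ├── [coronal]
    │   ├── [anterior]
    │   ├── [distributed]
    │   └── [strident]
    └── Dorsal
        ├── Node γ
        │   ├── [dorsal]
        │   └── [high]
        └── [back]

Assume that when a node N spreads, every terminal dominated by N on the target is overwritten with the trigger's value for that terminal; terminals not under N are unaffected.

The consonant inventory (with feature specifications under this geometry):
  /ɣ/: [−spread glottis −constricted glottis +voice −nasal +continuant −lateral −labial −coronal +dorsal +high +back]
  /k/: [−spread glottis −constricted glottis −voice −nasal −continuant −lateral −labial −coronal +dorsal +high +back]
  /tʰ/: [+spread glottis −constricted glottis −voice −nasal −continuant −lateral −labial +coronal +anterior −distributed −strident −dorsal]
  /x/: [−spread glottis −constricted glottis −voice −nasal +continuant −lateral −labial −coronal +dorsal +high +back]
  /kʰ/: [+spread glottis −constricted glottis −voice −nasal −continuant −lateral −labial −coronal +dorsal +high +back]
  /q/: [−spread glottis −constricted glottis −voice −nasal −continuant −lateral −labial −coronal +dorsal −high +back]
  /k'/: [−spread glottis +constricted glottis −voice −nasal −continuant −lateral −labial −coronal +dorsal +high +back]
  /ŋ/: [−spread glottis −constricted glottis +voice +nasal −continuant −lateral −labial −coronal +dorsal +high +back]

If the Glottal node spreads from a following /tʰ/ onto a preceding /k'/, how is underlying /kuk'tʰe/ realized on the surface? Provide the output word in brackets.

The Glottal node dominates the terminals [spread glottis], [constricted glottis].
Spreading Glottal from /tʰ/ onto /k'/ replaces those values with /tʰ/'s: [+spread glottis], [−constricted glottis]. Features outside Glottal ([voice], [nasal], [continuant], …) stay as in /k'/.
The resulting bundle matches /kʰ/ in the inventory; substituting it for /k'/ gives [kukʰtʰe].

[kukʰtʰe]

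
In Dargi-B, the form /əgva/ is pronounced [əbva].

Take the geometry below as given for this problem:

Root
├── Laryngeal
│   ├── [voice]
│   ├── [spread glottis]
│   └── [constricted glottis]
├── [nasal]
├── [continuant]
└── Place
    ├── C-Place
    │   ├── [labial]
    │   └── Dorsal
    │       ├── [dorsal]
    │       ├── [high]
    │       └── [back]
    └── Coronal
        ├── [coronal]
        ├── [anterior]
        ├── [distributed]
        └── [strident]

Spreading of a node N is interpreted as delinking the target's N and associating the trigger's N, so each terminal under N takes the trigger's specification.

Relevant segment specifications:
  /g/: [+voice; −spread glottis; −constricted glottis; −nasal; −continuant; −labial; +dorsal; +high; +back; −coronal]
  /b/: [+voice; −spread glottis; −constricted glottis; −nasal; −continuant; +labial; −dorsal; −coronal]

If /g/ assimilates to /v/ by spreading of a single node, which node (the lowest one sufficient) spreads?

C-Place

Feature comparison: [labial], [dorsal], [high], [back] differ between /g/ and [b]; the remaining terminals match.
The smallest constituent containing every changed terminal is C-Place — each of its daughters lacks at least one of the affected features.
If C-Place spreads, every terminal under it takes /v/'s value, producing [b] as observed.
[continuant] stays as in /g/ although /v/ differs there, so no node dominating it spread; among the remaining candidates C-Place is the lowest that derives the output.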